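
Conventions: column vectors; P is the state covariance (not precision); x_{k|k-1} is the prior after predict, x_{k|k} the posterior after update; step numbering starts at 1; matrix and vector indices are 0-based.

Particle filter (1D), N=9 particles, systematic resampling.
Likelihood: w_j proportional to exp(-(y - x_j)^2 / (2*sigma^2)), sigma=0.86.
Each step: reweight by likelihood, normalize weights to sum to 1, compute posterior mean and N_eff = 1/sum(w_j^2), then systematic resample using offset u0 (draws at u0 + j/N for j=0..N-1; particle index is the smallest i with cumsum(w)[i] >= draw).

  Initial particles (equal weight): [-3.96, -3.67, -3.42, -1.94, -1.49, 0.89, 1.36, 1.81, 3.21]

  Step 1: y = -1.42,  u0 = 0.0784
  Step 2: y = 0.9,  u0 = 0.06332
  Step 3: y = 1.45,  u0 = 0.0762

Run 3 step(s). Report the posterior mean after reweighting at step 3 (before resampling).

post_mean = -1.4981

step 1: w=[0.0065, 0.0165, 0.0339, 0.4217, 0.5046, 0.0137, 0.0027, 0.0004, 0.0000]  mean=-1.7552  Neff=2.3038  idx=[3, 3, 3, 3, 4, 4, 4, 4, 4]
step 2: w=[0.0350, 0.0350, 0.0350, 0.0350, 0.1720, 0.1720, 0.1720, 0.1720, 0.1720]  mean=-1.5531  Neff=6.5452  idx=[1, 4, 4, 5, 6, 6, 7, 8, 8]
step 3: w=[0.0179, 0.1228, 0.1228, 0.1228, 0.1228, 0.1228, 0.1228, 0.1228, 0.1228]  mean=-1.4981  Neff=8.2722  idx=[1, 2, 3, 4, 5, 6, 6, 7, 8]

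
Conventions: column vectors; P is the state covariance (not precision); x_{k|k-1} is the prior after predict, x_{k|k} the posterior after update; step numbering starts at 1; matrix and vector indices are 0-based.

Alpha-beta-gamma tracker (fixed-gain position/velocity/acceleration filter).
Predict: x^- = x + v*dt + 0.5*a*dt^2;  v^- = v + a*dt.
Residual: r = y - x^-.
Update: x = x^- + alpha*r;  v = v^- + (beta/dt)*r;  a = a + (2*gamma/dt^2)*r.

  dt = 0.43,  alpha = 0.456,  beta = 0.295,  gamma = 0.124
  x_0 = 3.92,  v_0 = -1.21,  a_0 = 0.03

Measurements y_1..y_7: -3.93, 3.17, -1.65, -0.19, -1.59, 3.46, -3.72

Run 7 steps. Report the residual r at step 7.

step 1: x_pred=3.4025  r=-7.3325  x^+=0.0589  v^+=-6.2275  a^+=-9.8048
step 2: x_pred=-3.5254  r=6.6954  x^+=-0.4723  v^+=-5.8502  a^+=-0.8245
step 3: x_pred=-3.0641  r=1.4141  x^+=-2.4193  v^+=-5.2346  a^+=1.0723
step 4: x_pred=-4.5710  r=4.3810  x^+=-2.5733  v^+=-1.7679  a^+=6.9484
step 5: x_pred=-2.6911  r=1.1011  x^+=-2.1890  v^+=1.9753  a^+=8.4252
step 6: x_pred=-0.5607  r=4.0207  x^+=1.2727  v^+=8.3565  a^+=13.8181
step 7: x_pred=6.1435  r=-9.8635  x^+=1.6458  v^+=7.5315  a^+=0.5885

resid = -9.8635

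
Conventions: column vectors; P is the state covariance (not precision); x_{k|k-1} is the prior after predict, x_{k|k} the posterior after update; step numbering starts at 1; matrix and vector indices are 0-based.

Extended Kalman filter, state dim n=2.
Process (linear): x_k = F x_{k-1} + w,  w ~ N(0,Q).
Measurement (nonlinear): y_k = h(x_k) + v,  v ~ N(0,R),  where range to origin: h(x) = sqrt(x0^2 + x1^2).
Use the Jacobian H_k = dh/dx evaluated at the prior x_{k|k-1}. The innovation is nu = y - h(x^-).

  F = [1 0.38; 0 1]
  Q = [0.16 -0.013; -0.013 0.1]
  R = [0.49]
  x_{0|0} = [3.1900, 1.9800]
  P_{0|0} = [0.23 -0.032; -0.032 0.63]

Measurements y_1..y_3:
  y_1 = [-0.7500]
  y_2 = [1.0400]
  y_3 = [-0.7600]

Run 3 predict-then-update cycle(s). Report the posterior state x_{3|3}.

x_post = [0.1419, -0.6682]

step 1: x^-=[3.9424, 1.9800]  P^-=[0.4567 0.1944; 0.1944 0.7300]  H_jac=[0.8936 0.4488]  S=[1.1576]  K=[0.4279; 0.4331]  nu=[-5.1617]  x^+=[1.7339, -0.2554]  P^+=[0.2447 -0.0201; -0.0201 0.5129]
step 2: x^-=[1.6368, -0.2554]  P^-=[0.4635 0.1618; 0.1618 0.6129]  H_jac=[0.9880 -0.1542]  S=[0.9078]  K=[0.4770; 0.0720]  nu=[-0.6166]  x^+=[1.3427, -0.2998]  P^+=[0.2569 0.1306; 0.1306 0.6082]
step 3: x^-=[1.2288, -0.2998]  P^-=[0.6040 0.3487; 0.3487 0.7082]  H_jac=[0.9715 -0.2370]  S=[0.9393]  K=[0.5367; 0.1820]  nu=[-2.0248]  x^+=[0.1419, -0.6682]  P^+=[0.3334 0.2570; 0.2570 0.6771]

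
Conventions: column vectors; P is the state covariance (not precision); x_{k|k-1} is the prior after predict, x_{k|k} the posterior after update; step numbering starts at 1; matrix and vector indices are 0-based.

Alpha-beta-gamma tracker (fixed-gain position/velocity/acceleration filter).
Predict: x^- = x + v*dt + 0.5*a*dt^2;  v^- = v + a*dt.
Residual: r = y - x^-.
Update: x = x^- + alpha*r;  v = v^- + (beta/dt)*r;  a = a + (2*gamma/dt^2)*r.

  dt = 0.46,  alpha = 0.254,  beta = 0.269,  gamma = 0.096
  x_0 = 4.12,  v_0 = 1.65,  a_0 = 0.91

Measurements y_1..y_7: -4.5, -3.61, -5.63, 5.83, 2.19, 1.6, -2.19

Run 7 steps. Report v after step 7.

step 1: x_pred=4.9753  r=-9.4753  x^+=2.5686  v^+=-3.4724  a^+=-7.6876
step 2: x_pred=0.1579  r=-3.7679  x^+=-0.7991  v^+=-9.2121  a^+=-11.1065
step 3: x_pred=-6.2118  r=0.5818  x^+=-6.0640  v^+=-13.9809  a^+=-10.5786
step 4: x_pred=-13.6144  r=19.4444  x^+=-8.6755  v^+=-7.4763  a^+=7.0647
step 5: x_pred=-11.3672  r=13.5572  x^+=-7.9237  v^+=3.7015  a^+=19.3661
step 6: x_pred=-4.1720  r=5.7720  x^+=-2.7059  v^+=15.9853  a^+=24.6035
step 7: x_pred=7.2503  r=-9.4403  x^+=4.8525  v^+=21.7823  a^+=16.0376

v_post = 21.7823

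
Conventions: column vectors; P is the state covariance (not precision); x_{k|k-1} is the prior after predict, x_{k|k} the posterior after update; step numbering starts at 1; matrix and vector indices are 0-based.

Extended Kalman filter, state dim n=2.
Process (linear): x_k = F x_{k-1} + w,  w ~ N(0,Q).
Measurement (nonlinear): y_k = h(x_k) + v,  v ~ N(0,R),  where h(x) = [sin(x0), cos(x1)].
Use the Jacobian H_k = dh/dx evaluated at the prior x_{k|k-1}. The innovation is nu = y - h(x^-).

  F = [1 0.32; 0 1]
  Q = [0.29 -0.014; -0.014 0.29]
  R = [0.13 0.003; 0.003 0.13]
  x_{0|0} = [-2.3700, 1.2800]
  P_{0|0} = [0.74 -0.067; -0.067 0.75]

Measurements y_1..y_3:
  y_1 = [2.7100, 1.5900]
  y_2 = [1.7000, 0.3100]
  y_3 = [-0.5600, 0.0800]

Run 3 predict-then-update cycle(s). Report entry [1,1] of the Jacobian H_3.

H_jac[1,1] = -0.2165

step 1: x^-=[-1.9604, 1.2800]  P^-=[1.0639 0.1590; 0.1590 1.0400]  H_jac=[-0.3798 0.0000; 0.0000 -0.9580]  S=[0.2835 0.0609; 0.0609 1.0845]  K=[-1.4123 -0.0612; -0.0160 -0.9178]  nu=[3.6351, 1.3033]  x^+=[-7.1741, 0.0257]  P^+=[0.4839 0.0127; 0.0127 0.1246]
step 2: x^-=[-7.1659, 0.0257]  P^-=[0.7948 0.0386; 0.0386 0.4146]  H_jac=[0.6351 0.0000; 0.0000 -0.0257]  S=[0.4506 0.0024; 0.0024 0.1303]  K=[1.1204 -0.0280; 0.0548 -0.0826]  nu=[2.4724, -0.6897]  x^+=[-4.3764, 0.2182]  P^+=[0.2292 0.0108; 0.0108 0.4124]
step 3: x^-=[-4.3065, 0.2182]  P^-=[0.5684 0.1288; 0.1288 0.7024]  H_jac=[-0.3948 0.0000; 0.0000 -0.2165]  S=[0.2186 0.0140; 0.0140 0.1629]  K=[-1.0212 -0.0833; -0.1738 -0.9184]  nu=[-1.4788, -0.8963]  x^+=[-2.7217, 1.2984]  P^+=[0.3369 0.0642; 0.0642 0.5539]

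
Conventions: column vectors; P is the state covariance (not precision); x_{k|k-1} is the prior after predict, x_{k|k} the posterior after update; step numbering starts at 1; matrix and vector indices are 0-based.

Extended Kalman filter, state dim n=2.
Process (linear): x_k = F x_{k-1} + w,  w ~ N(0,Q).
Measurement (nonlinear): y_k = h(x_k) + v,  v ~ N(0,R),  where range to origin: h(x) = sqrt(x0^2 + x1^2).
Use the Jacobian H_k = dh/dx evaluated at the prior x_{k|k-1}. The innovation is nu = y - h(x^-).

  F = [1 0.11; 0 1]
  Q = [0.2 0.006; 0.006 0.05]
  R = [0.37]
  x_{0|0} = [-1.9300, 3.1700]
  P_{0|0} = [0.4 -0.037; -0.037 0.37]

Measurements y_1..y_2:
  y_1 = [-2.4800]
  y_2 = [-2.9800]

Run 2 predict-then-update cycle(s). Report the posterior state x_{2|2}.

x_post = [-1.7454, -0.7349]

step 1: x^-=[-1.5813, 3.1700]  P^-=[0.5963 0.0097; 0.0097 0.4200]  H_jac=[-0.4464 0.8948]  S=[0.8174]  K=[-0.3150; 0.4545]  nu=[-6.0225]  x^+=[0.3160, 0.4327]  P^+=[0.5152 0.1267; 0.1267 0.2511]
step 2: x^-=[0.3637, 0.4327]  P^-=[0.7461 0.1604; 0.1604 0.3011]  H_jac=[0.6433 0.7656]  S=[1.0133]  K=[0.5949; 0.3293]  nu=[-3.5453]  x^+=[-1.7454, -0.7349]  P^+=[0.3875 -0.0382; -0.0382 0.1912]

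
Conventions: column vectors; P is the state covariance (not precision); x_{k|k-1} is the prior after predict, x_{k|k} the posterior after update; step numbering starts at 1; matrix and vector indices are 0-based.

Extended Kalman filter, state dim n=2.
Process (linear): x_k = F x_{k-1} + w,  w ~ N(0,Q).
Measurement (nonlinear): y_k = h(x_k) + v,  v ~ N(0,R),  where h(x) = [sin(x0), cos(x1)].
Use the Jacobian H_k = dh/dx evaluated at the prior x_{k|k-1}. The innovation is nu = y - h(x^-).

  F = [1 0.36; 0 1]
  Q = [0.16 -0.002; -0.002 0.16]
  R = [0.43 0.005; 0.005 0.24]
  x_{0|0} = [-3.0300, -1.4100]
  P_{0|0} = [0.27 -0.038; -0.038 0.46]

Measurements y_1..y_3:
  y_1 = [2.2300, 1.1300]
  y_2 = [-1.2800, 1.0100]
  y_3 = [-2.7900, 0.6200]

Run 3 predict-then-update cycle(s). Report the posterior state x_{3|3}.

x_post = [-5.1617, -0.7299]

step 1: x^-=[-3.5376, -1.4100]  P^-=[0.4623 0.1256; 0.1256 0.6200]  H_jac=[-0.9226 0.0000; 0.0000 0.9871]  S=[0.8235 -0.1094; -0.1094 0.8441]  K=[-0.5071 0.0812; -0.0452 0.7192]  nu=[1.8443, 0.9699]  x^+=[-4.3942, -0.7958]  P^+=[0.2359 0.0172; 0.0172 0.1746]
step 2: x^-=[-4.6806, -0.7958]  P^-=[0.4309 0.0780; 0.0780 0.3346]  H_jac=[-0.0317 0.0000; 0.0000 0.7144]  S=[0.4304 0.0032; 0.0032 0.4108]  K=[-0.0328 0.1360; -0.0101 0.5820]  nu=[-2.2795, 0.3103]  x^+=[-4.5637, -0.5921]  P^+=[0.4229 0.0454; 0.0454 0.1955]
step 3: x^-=[-4.7769, -0.5921]  P^-=[0.6409 0.1138; 0.1138 0.3555]  H_jac=[0.0644 0.0000; 0.0000 0.5581]  S=[0.4327 0.0091; 0.0091 0.3507]  K=[0.0917 0.1787; 0.0051 0.5655]  nu=[-3.7879, -0.2097]  x^+=[-5.1617, -0.7299]  P^+=[0.6258 0.0777; 0.0777 0.2432]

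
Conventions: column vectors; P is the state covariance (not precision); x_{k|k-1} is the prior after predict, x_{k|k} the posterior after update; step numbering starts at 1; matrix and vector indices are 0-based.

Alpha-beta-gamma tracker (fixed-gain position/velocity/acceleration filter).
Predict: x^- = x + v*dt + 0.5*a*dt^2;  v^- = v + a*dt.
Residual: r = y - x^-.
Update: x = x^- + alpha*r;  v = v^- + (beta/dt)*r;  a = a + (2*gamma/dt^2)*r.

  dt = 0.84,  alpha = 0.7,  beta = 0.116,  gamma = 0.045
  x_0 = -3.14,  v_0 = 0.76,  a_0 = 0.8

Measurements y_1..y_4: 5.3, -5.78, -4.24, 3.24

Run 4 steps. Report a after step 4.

a_post = 0.3713

step 1: x_pred=-2.2194  r=7.5194  x^+=3.0442  v^+=2.4704  a^+=1.7591
step 2: x_pred=5.7399  r=-11.5199  x^+=-2.3240  v^+=2.3572  a^+=0.2897
step 3: x_pred=-0.2418  r=-3.9982  x^+=-3.0405  v^+=2.0484  a^+=-0.2203
step 4: x_pred=-1.3976  r=4.6376  x^+=1.8487  v^+=2.5038  a^+=0.3713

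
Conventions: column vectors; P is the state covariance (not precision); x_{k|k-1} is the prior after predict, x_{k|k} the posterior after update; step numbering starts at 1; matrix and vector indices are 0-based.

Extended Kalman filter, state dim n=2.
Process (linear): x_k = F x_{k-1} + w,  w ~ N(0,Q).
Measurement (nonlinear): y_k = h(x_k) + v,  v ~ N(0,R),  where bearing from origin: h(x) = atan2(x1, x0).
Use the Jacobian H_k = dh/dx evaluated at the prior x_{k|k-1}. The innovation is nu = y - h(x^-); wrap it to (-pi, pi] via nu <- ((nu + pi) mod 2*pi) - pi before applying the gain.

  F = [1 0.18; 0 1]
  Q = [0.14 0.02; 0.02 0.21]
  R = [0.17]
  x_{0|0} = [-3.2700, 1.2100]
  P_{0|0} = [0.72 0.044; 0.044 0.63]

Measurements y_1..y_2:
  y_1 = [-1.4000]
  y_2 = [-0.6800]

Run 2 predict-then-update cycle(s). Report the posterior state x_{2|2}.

step 1: x^-=[-3.0522, 1.2100]  P^-=[0.8963 0.1774; 0.1774 0.8400]  H_jac=[-0.1122 -0.2831]  S=[0.2599]  K=[-0.5803; -0.9917]  nu=[2.1190]  x^+=[-4.2819, -0.8914]  P^+=[0.8087 0.0278; 0.0278 0.5844]
step 2: x^-=[-4.4424, -0.8914]  P^-=[0.9777 0.1530; 0.1530 0.7944]  H_jac=[0.0434 -0.2164]  S=[0.2062]  K=[0.0453; -0.8016]  nu=[2.2636]  x^+=[-4.3398, -2.7058]  P^+=[0.9773 0.1605; 0.1605 0.6619]

x_post = [-4.3398, -2.7058]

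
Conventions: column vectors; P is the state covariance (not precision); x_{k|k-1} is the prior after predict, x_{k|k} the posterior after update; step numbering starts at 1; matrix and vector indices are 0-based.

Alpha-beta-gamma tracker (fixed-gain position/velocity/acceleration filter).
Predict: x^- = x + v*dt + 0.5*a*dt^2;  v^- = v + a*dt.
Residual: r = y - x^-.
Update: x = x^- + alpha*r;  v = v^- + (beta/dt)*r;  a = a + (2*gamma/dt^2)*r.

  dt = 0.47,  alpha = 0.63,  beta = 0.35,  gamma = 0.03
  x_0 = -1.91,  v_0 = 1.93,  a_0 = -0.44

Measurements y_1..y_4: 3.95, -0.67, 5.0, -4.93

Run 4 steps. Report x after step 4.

x_post = -0.9945

step 1: x_pred=-1.0515  r=5.0015  x^+=2.0994  v^+=5.4477  a^+=0.9185
step 2: x_pred=4.7613  r=-5.4313  x^+=1.3396  v^+=1.8348  a^+=-0.5567
step 3: x_pred=2.1405  r=2.8595  x^+=3.9420  v^+=3.7026  a^+=0.2200
step 4: x_pred=5.7065  r=-10.6365  x^+=-0.9945  v^+=-4.1148  a^+=-2.6691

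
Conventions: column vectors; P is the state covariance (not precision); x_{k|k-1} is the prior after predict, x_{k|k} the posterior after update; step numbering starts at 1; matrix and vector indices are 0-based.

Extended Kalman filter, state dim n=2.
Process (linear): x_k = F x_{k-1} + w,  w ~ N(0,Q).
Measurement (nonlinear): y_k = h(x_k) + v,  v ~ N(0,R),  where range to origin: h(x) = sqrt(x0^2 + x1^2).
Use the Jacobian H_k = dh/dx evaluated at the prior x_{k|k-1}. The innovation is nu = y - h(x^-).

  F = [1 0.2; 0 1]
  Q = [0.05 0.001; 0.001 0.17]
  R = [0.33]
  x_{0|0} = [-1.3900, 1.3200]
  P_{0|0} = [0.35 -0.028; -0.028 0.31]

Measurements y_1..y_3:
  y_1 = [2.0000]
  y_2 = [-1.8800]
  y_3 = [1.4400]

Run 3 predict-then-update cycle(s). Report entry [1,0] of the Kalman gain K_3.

K[1,0] = -0.4385

step 1: x^-=[-1.1260, 1.3200]  P^-=[0.4012 0.0350; 0.0350 0.4800]  H_jac=[-0.6490 0.7608]  S=[0.7422]  K=[-0.3149; 0.4614]  nu=[0.2650]  x^+=[-1.2094, 1.4423]  P^+=[0.3276 0.1428; 0.1428 0.3220]
step 2: x^-=[-0.9210, 1.4423]  P^-=[0.4476 0.2082; 0.2082 0.4920]  H_jac=[-0.5382 0.8428]  S=[0.6202]  K=[-0.1054; 0.4879]  nu=[-3.5912]  x^+=[-0.5424, -0.3098]  P^+=[0.4407 0.2401; 0.2401 0.3444]
step 3: x^-=[-0.6043, -0.3098]  P^-=[0.6005 0.3100; 0.3100 0.5144]  H_jac=[-0.8899 -0.4562]  S=[1.1643]  K=[-0.5805; -0.4385]  nu=[0.7609]  x^+=[-1.0460, -0.6434]  P^+=[0.2082 0.0137; 0.0137 0.2905]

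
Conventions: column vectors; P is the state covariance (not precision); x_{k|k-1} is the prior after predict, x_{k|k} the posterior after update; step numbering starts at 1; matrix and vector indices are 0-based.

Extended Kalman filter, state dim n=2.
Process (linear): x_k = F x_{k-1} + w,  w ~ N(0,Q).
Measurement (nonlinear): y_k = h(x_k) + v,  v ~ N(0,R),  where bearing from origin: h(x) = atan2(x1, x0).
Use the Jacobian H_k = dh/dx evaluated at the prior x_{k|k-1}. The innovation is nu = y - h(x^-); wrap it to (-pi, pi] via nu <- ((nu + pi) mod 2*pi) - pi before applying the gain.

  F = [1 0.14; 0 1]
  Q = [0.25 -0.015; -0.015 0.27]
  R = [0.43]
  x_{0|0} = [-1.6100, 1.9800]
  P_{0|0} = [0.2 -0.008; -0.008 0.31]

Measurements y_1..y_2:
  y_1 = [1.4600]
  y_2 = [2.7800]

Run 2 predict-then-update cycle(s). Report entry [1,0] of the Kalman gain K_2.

K[1,0] = -0.2441

step 1: x^-=[-1.3328, 1.9800]  P^-=[0.4538 0.0204; 0.0204 0.5800]  H_jac=[-0.3476 -0.2340]  S=[0.5199]  K=[-0.3126; -0.2746]  nu=[-0.7033]  x^+=[-1.1130, 2.1731]  P^+=[0.4030 -0.0242; -0.0242 0.5408]
step 2: x^-=[-0.8087, 2.1731]  P^-=[0.6569 0.0365; 0.0365 0.8108]  H_jac=[-0.4042 -0.1504]  S=[0.5601]  K=[-0.4838; -0.2441]  nu=[0.8529]  x^+=[-1.2214, 1.9650]  P^+=[0.5257 -0.0297; -0.0297 0.7774]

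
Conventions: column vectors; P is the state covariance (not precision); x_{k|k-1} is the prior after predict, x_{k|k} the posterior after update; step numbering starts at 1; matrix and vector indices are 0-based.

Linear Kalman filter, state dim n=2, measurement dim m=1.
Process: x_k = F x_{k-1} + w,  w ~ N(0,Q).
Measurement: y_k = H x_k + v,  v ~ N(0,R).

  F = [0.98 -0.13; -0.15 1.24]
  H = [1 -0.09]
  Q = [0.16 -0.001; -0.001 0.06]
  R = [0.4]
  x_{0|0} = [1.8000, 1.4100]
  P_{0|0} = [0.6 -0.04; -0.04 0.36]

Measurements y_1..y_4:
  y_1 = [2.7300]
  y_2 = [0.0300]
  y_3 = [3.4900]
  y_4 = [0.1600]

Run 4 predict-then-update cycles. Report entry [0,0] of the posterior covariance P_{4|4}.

P_post[0,0] = 0.1838

step 1: x^-=[1.5807, 1.4784]  P^-=[0.7525 -0.1966; -0.1966 0.6419]  S=[1.1931]  K=[0.6456; -0.2132]  nu=[1.2824]  x^+=[2.4085, 1.2050]  P^+=[0.2553 -0.0324; -0.0324 0.5877]
step 2: x^-=[2.2037, 1.1329]  P^-=[0.4234 -0.1733; -0.1733 0.9814]  S=[0.8625]  K=[0.5089; -0.3033]  nu=[-2.0717]  x^+=[1.1493, 1.7612]  P^+=[0.2000 -0.0401; -0.0401 0.9021]
step 3: x^-=[0.8974, 2.0115]  P^-=[0.3775 -0.2254; -0.2254 1.4664]  S=[0.8300]  K=[0.4793; -0.4305]  nu=[2.7737]  x^+=[2.2268, 0.8173]  P^+=[0.1869 -0.0541; -0.0541 1.3126]
step 4: x^-=[2.0760, 0.6795]  P^-=[0.3754 -0.3068; -0.3068 2.1026]  S=[0.8477]  K=[0.4755; -0.5852]  nu=[-1.8548]  x^+=[1.1941, 1.7649]  P^+=[0.1838 -0.0710; -0.0710 1.8123]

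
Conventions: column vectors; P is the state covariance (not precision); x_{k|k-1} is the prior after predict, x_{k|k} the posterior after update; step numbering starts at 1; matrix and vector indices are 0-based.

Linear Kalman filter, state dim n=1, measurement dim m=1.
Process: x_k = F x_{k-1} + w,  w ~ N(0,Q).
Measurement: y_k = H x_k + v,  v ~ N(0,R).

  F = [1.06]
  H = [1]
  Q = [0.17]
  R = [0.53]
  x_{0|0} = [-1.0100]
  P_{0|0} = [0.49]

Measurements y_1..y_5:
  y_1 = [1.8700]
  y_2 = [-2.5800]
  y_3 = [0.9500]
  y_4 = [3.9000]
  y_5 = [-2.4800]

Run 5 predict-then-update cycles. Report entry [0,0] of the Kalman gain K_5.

K[0,0] = 0.4551

step 1: x^-=[-1.0706]  P^-=[0.7206]  S=[1.2506]  K=[0.5762]  nu=[2.9406]  x^+=[0.6237]  P^+=[0.3054]
step 2: x^-=[0.6612]  P^-=[0.5131]  S=[1.0431]  K=[0.4919]  nu=[-3.2412]  x^+=[-0.9332]  P^+=[0.2607]
step 3: x^-=[-0.9892]  P^-=[0.4629]  S=[0.9929]  K=[0.4662]  nu=[1.9392]  x^+=[-0.0851]  P^+=[0.2471]
step 4: x^-=[-0.0902]  P^-=[0.4476]  S=[0.9776]  K=[0.4579]  nu=[3.9902]  x^+=[1.7368]  P^+=[0.2427]
step 5: x^-=[1.8411]  P^-=[0.4427]  S=[0.9727]  K=[0.4551]  nu=[-4.3211]  x^+=[-0.1255]  P^+=[0.2412]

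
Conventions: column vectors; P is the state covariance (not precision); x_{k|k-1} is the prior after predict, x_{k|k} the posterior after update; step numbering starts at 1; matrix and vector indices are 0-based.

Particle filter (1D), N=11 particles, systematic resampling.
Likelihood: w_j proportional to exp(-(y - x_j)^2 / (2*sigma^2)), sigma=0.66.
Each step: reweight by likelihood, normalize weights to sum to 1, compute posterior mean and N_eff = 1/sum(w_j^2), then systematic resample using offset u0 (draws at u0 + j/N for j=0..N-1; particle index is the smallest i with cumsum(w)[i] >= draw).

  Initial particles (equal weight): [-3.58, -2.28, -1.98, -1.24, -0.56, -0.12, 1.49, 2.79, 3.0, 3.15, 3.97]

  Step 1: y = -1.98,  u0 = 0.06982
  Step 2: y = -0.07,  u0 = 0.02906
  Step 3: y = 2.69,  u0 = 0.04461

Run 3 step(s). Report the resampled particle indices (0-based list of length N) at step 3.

resampled_idx = [5, 5, 6, 6, 7, 7, 8, 9, 9, 10, 10]

step 1: w=[0.0203, 0.3461, 0.3838, 0.2047, 0.0379, 0.0072, 0.0000, 0.0000, 0.0000, 0.0000, 0.0000]  mean=-1.8976  Neff=3.2171  idx=[1, 1, 1, 1, 2, 2, 2, 2, 3, 3, 4]
step 2: w=[0.0029, 0.0029, 0.0029, 0.0029, 0.0121, 0.0121, 0.0121, 0.0121, 0.1662, 0.1662, 0.6072]  mean=-0.8753  Neff=2.3551  idx=[5, 8, 8, 9, 9, 10, 10, 10, 10, 10, 10]
step 3: w=[0.0000, 0.0006, 0.0006, 0.0006, 0.0006, 0.1663, 0.1663, 0.1663, 0.1663, 0.1663, 0.1663]  mean=-0.5617  Neff=6.0294  idx=[5, 5, 6, 6, 7, 7, 8, 9, 9, 10, 10]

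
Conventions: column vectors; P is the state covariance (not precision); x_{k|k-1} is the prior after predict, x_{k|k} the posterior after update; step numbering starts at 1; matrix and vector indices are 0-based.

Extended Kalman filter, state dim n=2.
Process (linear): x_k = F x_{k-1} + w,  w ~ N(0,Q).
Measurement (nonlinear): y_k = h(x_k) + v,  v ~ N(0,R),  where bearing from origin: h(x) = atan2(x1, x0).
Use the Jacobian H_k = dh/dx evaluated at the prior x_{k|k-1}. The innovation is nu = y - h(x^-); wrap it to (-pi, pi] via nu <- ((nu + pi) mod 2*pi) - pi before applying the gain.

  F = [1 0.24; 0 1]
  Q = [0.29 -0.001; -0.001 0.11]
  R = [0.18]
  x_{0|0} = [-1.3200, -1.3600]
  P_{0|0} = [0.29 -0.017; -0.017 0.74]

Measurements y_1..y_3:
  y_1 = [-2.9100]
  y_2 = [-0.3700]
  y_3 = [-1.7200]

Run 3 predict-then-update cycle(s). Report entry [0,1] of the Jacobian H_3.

step 1: x^-=[-1.6464, -1.3600]  P^-=[0.6145 0.1596; 0.1596 0.8500]  H_jac=[0.2982 -0.3610]  S=[0.3111]  K=[0.4039; -0.8335]  nu=[-0.4588]  x^+=[-1.8317, -0.9776]  P^+=[0.5637 0.2643; 0.2643 0.6339]
step 2: x^-=[-2.0663, -0.9776]  P^-=[1.0171 0.4154; 0.4154 0.7439]  H_jac=[0.1871 -0.3954]  S=[0.2705]  K=[0.0961; -0.8003]  nu=[2.3297]  x^+=[-1.8424, -2.8420]  P^+=[1.0146 0.4363; 0.4363 0.5707]
step 3: x^-=[-2.5245, -2.8420]  P^-=[1.5469 0.5722; 0.5722 0.6807]  H_jac=[0.1967 -0.1747]  S=[0.2213]  K=[0.9231; -0.0288]  nu=[0.5771]  x^+=[-1.9917, -2.8586]  P^+=[1.3583 0.5781; 0.5781 0.6805]

H_jac[0,1] = -0.1747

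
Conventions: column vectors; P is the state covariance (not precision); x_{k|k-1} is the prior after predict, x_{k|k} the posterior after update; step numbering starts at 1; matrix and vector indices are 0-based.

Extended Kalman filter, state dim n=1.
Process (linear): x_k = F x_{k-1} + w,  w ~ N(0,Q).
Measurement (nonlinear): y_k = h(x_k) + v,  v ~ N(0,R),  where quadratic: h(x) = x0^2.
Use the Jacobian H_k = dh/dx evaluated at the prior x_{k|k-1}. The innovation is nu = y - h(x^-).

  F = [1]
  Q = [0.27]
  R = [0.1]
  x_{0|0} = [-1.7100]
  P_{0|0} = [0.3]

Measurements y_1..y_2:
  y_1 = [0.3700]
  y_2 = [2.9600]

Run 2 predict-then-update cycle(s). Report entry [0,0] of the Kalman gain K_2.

step 1: x^-=[-1.7100]  P^-=[0.5700]  H_jac=[-3.4200]  S=[6.7669]  K=[-0.2881]  nu=[-2.5541]  x^+=[-0.9742]  P^+=[0.0084]
step 2: x^-=[-0.9742]  P^-=[0.2784]  H_jac=[-1.9484]  S=[1.1570]  K=[-0.4689]  nu=[2.0109]  x^+=[-1.9171]  P^+=[0.0241]

K[0,0] = -0.4689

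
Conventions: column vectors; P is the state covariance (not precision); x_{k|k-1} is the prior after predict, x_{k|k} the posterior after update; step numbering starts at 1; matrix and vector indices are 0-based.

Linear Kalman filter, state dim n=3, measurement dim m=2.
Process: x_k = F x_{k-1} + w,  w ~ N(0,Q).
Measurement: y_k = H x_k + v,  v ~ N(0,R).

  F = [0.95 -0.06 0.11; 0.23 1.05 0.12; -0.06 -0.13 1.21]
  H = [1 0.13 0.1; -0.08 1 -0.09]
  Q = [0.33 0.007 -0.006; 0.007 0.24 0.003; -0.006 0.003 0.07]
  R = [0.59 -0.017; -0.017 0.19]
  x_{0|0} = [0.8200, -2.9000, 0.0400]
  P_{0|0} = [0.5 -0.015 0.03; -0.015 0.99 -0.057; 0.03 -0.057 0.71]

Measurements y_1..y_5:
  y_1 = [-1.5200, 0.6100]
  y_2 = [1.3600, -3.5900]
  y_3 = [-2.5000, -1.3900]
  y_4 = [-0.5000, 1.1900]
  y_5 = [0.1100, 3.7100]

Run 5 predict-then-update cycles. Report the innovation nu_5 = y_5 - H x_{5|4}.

innov = [0.3506, 3.6068]

step 1: x^-=[0.9574, -2.8516, 0.3762]  P^-=[0.8021 0.0465 0.1088; 0.0465 1.3482 -0.0979; 0.1088 -0.0979 1.1414]  S=[1.4576 0.1105; 0.1105 1.5643]  K=[0.5663 -0.0576; 0.0803 0.8594; 0.1552 -0.1448]  nu=[-2.1443, 3.5720]  x^+=[-0.4625, 0.0462, -0.4738]  P^+=[0.3367 0.0044 -0.0223; 0.0044 0.1681 0.0651; -0.0223 0.0651 1.0785]
step 2: x^-=[-0.4943, -0.1147, -0.5515]  P^-=[0.6415 0.0925 0.0880; 0.0925 0.4760 0.2073; 0.0880 0.2073 1.6358]  S=[1.3030 0.0800; 0.0800 0.6325]  K=[0.5091 -0.0119; 0.0914 0.6998; 0.2102 0.0572]  nu=[1.9243, -3.5645]  x^+=[0.5277, -2.4333, -0.3508]  P^+=[0.3047 0.0087 -0.0532; 0.0087 0.1451 0.1447; -0.0532 0.1447 1.5743]
step 3: x^-=[0.6087, -2.4757, -0.1399]  P^-=[0.6106 0.1020 0.1129; 0.1020 0.4765 0.3740; 0.1129 0.3740 2.3407]  S=[1.2909 0.0980; 0.0980 0.6074]  K=[0.4927 -0.0086; 0.1029 0.6991; 0.2907 0.2071]  nu=[-2.7729, 1.1218]  x^+=[-0.7671, -1.9769, -0.7138]  P^+=[0.2980 0.0066 -0.0807; 0.0066 0.1519 0.2254; -0.0807 0.2254 2.1938]
step 4: x^-=[-0.6886, -2.3378, -0.5606]  P^-=[0.6055 0.1111 0.1576; 0.1111 0.5103 0.5571; 0.1576 0.5571 3.2265]  S=[1.3113 0.1156; 0.1156 0.6146]  K=[0.4859 -0.0124; 0.1150 0.7127; 0.3915 0.3398]  nu=[0.5486, 3.4223]  x^+=[-0.4647, 0.1644, 0.8169]  P^+=[0.2972 0.0035 -0.1078; 0.0035 0.1619 0.3124; -0.1078 0.3124 2.9237]
step 5: x^-=[-0.3614, 0.1638, 0.9950]  P^-=[0.6072 0.1226 0.2168; 0.1226 0.5507 0.7638; 0.2168 0.7638 4.2719]  S=[1.3443 0.1351; 0.1351 0.6252]  K=[0.4813 -0.0168; 0.1282 0.7275; 0.5057 0.4698]  nu=[0.3506, 3.6068]  x^+=[-0.2534, 2.8327, 2.8668]  P^+=[0.2977 0.0003 -0.1349; 0.0003 0.1725 0.4052; -0.1349 0.4052 3.7259]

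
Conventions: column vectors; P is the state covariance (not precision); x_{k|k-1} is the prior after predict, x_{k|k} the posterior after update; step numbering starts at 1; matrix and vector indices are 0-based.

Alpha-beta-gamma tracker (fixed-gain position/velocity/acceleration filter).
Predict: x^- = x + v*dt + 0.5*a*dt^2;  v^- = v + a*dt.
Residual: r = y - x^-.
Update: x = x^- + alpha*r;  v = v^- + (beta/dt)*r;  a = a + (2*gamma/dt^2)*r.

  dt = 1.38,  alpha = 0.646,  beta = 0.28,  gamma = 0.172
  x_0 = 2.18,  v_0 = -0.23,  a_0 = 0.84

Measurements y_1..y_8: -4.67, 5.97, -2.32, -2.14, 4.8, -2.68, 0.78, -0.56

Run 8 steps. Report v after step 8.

step 1: x_pred=2.6624  r=-7.3324  x^+=-2.0743  v^+=-0.5585  a^+=-0.4845
step 2: x_pred=-3.3064  r=9.2764  x^+=2.6861  v^+=0.6550  a^+=1.1912
step 3: x_pred=4.7243  r=-7.0443  x^+=0.1737  v^+=0.8695  a^+=-0.0813
step 4: x_pred=1.2962  r=-3.4362  x^+=-0.9236  v^+=0.0602  a^+=-0.7020
step 5: x_pred=-1.5090  r=6.3090  x^+=2.5666  v^+=0.3715  a^+=0.4376
step 6: x_pred=3.4960  r=-6.1760  x^+=-0.4937  v^+=-0.2777  a^+=-0.6780
step 7: x_pred=-1.5225  r=2.3025  x^+=-0.0351  v^+=-0.7461  a^+=-0.2621
step 8: x_pred=-1.3142  r=0.7542  x^+=-0.8270  v^+=-0.9547  a^+=-0.1258

v_post = -0.9547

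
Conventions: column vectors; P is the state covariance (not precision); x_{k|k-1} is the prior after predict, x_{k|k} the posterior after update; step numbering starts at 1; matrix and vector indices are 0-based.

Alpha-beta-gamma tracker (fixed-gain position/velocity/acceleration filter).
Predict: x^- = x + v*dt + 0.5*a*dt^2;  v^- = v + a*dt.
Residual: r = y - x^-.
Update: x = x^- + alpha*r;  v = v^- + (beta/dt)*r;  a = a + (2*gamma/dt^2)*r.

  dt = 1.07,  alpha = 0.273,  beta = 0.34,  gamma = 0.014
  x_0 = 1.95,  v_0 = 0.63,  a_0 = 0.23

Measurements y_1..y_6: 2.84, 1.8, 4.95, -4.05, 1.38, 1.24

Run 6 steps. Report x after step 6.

x_post = -0.2020

step 1: x_pred=2.7558  r=0.0842  x^+=2.7788  v^+=0.9029  a^+=0.2321
step 2: x_pred=3.8777  r=-2.0777  x^+=3.3105  v^+=0.4910  a^+=0.1812
step 3: x_pred=3.9396  r=1.0104  x^+=4.2154  v^+=1.0060  a^+=0.2060
step 4: x_pred=5.4097  r=-9.4597  x^+=2.8272  v^+=-1.7795  a^+=-0.0254
step 5: x_pred=0.9086  r=0.4714  x^+=1.0373  v^+=-1.6569  a^+=-0.0139
step 6: x_pred=-0.7435  r=1.9835  x^+=-0.2020  v^+=-1.0415  a^+=0.0346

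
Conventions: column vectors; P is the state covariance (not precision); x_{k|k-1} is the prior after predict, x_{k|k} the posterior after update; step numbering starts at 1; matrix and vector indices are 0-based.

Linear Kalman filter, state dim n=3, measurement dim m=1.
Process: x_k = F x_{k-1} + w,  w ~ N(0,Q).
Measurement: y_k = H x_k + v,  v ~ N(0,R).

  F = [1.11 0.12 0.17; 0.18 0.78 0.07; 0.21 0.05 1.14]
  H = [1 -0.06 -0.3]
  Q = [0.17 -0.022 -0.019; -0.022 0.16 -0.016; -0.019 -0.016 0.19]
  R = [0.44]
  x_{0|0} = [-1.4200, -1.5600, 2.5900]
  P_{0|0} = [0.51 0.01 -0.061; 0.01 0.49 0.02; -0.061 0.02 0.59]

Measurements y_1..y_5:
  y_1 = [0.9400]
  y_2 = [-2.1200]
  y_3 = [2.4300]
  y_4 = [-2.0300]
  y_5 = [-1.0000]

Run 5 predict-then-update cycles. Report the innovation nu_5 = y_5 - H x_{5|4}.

innov = [-0.7465]

step 1: x^-=[-1.3231, -1.2911, 2.5764]  P^-=[0.8029 0.1379 0.1415; 0.1379 0.4810 0.0756; 0.1415 0.0756 0.9538]  S=[1.2318]  K=[0.6107; 0.0701; -0.1211]  nu=[2.9586]  x^+=[0.4836, -1.0838, 2.2181]  P^+=[0.3436 0.0852 0.2326; 0.0852 0.4749 0.0861; 0.2326 0.0861 0.9357]
step 2: x^-=[0.7838, -0.6030, 2.5761]  P^-=[0.7412 0.2151 0.5673; 0.2151 0.5038 0.2329; 0.5673 0.2329 1.5453]  S=[0.9643]  K=[0.5788; 0.1193; 0.0930]  nu=[-2.1672]  x^+=[-0.4705, -0.8616, 2.3744]  P^+=[0.4182 0.1486 0.5154; 0.1486 0.4901 0.2222; 0.5154 0.2222 1.5370]
step 3: x^-=[-0.2220, -0.5905, 2.5650]  P^-=[0.9799 0.3447 1.0941; 0.3447 0.5582 0.4789; 1.0941 0.4789 2.4824]  S=[0.9647]  K=[0.6540; 0.1736; 0.3324]  nu=[3.3860]  x^+=[1.9926, -0.0025, 3.6905]  P^+=[0.5672 0.2351 0.8844; 0.2351 0.5291 0.4232; 0.8844 0.4232 2.3758]
step 4: x^-=[2.8389, 0.6150, 4.6255]  P^-=[1.3588 0.5332 1.8080; 0.5332 0.6465 0.8286; 1.8080 0.8286 3.7805]  S=[1.0224]  K=[0.7672; 0.2405; 0.6104]  nu=[-3.4443]  x^+=[0.1964, -0.2132, 2.5231]  P^+=[0.7570 0.3446 1.3292; 0.3446 0.5874 0.6785; 1.3292 0.6785 3.3996]
step 5: x^-=[0.6213, 0.0457, 2.9069]  P^-=[1.8305 0.7701 2.6756; 0.7701 0.7629 1.2644; 2.6756 1.2644 5.3639]  S=[1.1038]  K=[0.8893; 0.3126; 0.8974]  nu=[-0.7465]  x^+=[-0.0426, -0.1877, 2.2370]  P^+=[0.9575 0.4633 1.7947; 0.4633 0.6550 0.9547; 1.7947 0.9547 4.4750]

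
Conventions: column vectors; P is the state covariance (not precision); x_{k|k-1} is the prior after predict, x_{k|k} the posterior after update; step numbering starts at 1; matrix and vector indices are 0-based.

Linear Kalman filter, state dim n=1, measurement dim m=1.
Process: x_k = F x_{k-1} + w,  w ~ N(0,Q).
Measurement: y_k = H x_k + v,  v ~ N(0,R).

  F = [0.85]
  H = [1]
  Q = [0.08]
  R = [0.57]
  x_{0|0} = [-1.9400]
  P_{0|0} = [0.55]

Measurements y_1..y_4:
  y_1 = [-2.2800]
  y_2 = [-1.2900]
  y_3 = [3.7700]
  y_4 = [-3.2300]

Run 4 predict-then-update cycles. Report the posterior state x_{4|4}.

x_post = [-0.7672]

step 1: x^-=[-1.6490]  P^-=[0.4774]  S=[1.0474]  K=[0.4558]  nu=[-0.6310]  x^+=[-1.9366]  P^+=[0.2598]
step 2: x^-=[-1.6461]  P^-=[0.2677]  S=[0.8377]  K=[0.3196]  nu=[0.3561]  x^+=[-1.5323]  P^+=[0.1822]
step 3: x^-=[-1.3025]  P^-=[0.2116]  S=[0.7816]  K=[0.2707]  nu=[5.0725]  x^+=[0.0708]  P^+=[0.1543]
step 4: x^-=[0.0602]  P^-=[0.1915]  S=[0.7615]  K=[0.2515]  nu=[-3.2902]  x^+=[-0.7672]  P^+=[0.1433]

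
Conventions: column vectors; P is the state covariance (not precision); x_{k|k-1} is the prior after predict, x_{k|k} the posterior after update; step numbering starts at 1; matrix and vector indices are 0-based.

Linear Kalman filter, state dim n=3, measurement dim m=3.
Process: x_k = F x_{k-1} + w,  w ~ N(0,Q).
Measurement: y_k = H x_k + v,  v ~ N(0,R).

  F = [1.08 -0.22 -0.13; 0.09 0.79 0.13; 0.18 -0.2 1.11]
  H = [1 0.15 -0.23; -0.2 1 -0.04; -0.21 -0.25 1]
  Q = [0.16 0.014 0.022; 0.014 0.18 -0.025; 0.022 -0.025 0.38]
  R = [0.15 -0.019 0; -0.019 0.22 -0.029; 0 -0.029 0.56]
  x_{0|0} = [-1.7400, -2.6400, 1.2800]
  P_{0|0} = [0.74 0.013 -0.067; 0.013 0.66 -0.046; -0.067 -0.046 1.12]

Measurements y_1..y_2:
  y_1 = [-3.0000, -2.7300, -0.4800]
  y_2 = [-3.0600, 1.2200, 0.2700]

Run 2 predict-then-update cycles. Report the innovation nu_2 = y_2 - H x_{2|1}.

innov = [-0.8791, 3.4711, -0.0975]

step 1: x^-=[-1.4648, -2.0758, 1.6356]  P^-=[1.0840 -0.0395 -0.0388; -0.0395 0.6077 -0.0015; -0.0388 -0.0015 1.8030]  S=[1.3492 -0.1662 -0.6950; -0.1662 0.8892 -0.1952; -0.6950 -0.1952 2.4617]  K=[0.8614 -0.0966 0.1313; 0.1496 0.7293 0.0411; 0.0706 0.1070 0.7643]  nu=[-0.8476, -0.8817, -2.9422]  x^+=[-2.4962, -2.9668, -0.7673]  P^+=[0.1567 -0.0058 0.1078; -0.0058 0.1569 0.0399; 0.1078 0.0399 0.4575]
step 2: x^-=[-1.9435, -2.6681, -0.7077]  P^-=[0.3329 -0.0019 0.1128; -0.0019 0.2968 0.0653; 0.1128 0.0653 0.9809]  S=[0.4844 -0.0486 -0.1743; -0.0486 0.5290 -0.0838; -0.1743 -0.0838 1.4938]  K=[0.6639 -0.0606 0.1031; 0.1297 0.5753 0.0417; 0.0285 0.1105 0.6393]  nu=[-0.8791, 3.4711, -0.0975]  x^+=[-2.7477, -0.7891, -0.4115]  P^+=[0.1204 -0.0015 0.0844; -0.0015 0.1241 0.0374; 0.0844 0.0374 0.3819]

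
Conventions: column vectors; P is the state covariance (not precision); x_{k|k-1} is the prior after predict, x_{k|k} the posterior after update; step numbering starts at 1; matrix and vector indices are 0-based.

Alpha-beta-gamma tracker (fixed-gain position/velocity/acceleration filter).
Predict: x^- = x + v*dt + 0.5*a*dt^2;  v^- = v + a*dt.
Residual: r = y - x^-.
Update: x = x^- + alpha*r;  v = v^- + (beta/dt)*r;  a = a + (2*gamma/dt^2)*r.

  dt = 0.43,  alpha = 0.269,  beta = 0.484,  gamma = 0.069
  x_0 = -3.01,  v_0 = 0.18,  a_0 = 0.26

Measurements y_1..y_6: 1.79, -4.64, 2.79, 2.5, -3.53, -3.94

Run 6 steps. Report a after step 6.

a_post = -7.5762

step 1: x_pred=-2.9086  r=4.6986  x^+=-1.6446  v^+=5.5804  a^+=3.7668
step 2: x_pred=1.1032  r=-5.7432  x^+=-0.4417  v^+=0.7357  a^+=-0.5196
step 3: x_pred=-0.1734  r=2.9634  x^+=0.6237  v^+=3.8479  a^+=1.6921
step 4: x_pred=2.4347  r=0.0653  x^+=2.4523  v^+=4.6489  a^+=1.7408
step 5: x_pred=4.6123  r=-8.1423  x^+=2.4220  v^+=-3.7673  a^+=-4.3362
step 6: x_pred=0.4012  r=-4.3412  x^+=-0.7666  v^+=-10.5182  a^+=-7.5762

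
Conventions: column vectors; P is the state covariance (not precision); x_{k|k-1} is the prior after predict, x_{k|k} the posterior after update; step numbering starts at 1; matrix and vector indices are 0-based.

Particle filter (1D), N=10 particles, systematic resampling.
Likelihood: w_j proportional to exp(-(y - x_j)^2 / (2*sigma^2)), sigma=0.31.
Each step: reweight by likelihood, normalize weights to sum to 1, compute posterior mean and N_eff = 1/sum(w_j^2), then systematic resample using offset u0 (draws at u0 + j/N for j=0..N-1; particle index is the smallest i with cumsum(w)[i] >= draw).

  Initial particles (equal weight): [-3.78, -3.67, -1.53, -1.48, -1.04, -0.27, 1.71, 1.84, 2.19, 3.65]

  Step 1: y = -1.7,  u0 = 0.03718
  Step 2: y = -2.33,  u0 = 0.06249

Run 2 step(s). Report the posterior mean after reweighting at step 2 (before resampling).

step 1: w=[0.0000, 0.0000, 0.4941, 0.4464, 0.0595, 0.0000, 0.0000, 0.0000, 0.0000, 0.0000]  mean=-1.4785  Neff=2.2376  idx=[2, 2, 2, 2, 2, 3, 3, 3, 3, 3]
step 2: w=[0.1211, 0.1211, 0.1211, 0.1211, 0.1211, 0.0789, 0.0789, 0.0789, 0.0789, 0.0789]  mean=-1.5103  Neff=9.5723  idx=[0, 1, 2, 2, 3, 4, 5, 6, 8, 9]

post_mean = -1.5103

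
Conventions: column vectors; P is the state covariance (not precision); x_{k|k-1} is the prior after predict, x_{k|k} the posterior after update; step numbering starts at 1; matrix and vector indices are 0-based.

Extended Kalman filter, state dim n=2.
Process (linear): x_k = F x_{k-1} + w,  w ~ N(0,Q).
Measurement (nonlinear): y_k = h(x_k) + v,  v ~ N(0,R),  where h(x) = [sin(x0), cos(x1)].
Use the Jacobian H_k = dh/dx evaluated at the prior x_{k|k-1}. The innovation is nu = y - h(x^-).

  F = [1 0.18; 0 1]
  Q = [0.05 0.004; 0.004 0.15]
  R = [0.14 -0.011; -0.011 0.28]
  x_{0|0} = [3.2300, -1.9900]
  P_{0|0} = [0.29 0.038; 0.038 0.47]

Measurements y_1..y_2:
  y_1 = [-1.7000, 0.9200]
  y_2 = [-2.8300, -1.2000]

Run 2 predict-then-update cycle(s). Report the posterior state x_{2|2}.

step 1: x^-=[2.8718, -1.9900]  P^-=[0.3689 0.1266; 0.1266 0.6200]  H_jac=[-0.9638 0.0000; 0.0000 0.9134]  S=[0.4827 -0.1225; -0.1225 0.7973]  K=[-0.7282 0.0332; -0.0755 0.6987]  nu=[-1.9665, 1.3270]  x^+=[4.3479, -0.9143]  P^+=[0.1062 0.0189; 0.0189 0.2151]
step 2: x^-=[4.1833, -0.9143]  P^-=[0.1699 0.0617; 0.0617 0.3651]  H_jac=[-0.5047 0.0000; 0.0000 0.7921]  S=[0.1833 -0.0357; -0.0357 0.5091]  K=[-0.4555 0.0640; -0.0601 0.5639]  nu=[-1.9667, -1.8104]  x^+=[4.9632, -1.8168]  P^+=[0.1277 0.0290; 0.0290 0.2002]

x_post = [4.9632, -1.8168]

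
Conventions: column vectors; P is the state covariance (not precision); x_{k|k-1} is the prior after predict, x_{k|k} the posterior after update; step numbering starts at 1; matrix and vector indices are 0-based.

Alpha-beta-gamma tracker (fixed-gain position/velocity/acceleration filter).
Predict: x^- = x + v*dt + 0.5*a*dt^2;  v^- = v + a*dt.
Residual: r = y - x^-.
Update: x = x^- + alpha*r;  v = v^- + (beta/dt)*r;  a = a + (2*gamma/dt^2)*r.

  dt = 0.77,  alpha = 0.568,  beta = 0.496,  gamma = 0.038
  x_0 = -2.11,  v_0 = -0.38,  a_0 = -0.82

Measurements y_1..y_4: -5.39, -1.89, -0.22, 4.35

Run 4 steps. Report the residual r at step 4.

step 1: x_pred=-2.6457  r=-2.7443  x^+=-4.2045  v^+=-2.7792  a^+=-1.1718
step 2: x_pred=-6.6918  r=4.8018  x^+=-3.9644  v^+=-0.5883  a^+=-0.5563
step 3: x_pred=-4.5823  r=4.3623  x^+=-2.1045  v^+=1.7933  a^+=0.0029
step 4: x_pred=-0.7228  r=5.0728  x^+=2.1586  v^+=5.0632  a^+=0.6532

resid = 5.0728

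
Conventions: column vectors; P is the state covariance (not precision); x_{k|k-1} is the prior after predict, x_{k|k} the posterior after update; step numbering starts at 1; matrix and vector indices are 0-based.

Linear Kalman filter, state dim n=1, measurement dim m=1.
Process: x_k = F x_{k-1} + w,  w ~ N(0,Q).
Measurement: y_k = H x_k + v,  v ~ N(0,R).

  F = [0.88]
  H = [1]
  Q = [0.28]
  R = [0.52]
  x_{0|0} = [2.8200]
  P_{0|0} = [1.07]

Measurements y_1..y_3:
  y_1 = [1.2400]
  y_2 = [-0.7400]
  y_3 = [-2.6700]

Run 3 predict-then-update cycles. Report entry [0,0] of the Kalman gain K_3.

step 1: x^-=[2.4816]  P^-=[1.1086]  S=[1.6286]  K=[0.6807]  nu=[-1.2416]  x^+=[1.6364]  P^+=[0.3540]
step 2: x^-=[1.4401]  P^-=[0.5541]  S=[1.0741]  K=[0.5159]  nu=[-2.1801]  x^+=[0.3154]  P^+=[0.2683]
step 3: x^-=[0.2776]  P^-=[0.4877]  S=[1.0077]  K=[0.4840]  nu=[-2.9476]  x^+=[-1.1490]  P^+=[0.2517]

K[0,0] = 0.4840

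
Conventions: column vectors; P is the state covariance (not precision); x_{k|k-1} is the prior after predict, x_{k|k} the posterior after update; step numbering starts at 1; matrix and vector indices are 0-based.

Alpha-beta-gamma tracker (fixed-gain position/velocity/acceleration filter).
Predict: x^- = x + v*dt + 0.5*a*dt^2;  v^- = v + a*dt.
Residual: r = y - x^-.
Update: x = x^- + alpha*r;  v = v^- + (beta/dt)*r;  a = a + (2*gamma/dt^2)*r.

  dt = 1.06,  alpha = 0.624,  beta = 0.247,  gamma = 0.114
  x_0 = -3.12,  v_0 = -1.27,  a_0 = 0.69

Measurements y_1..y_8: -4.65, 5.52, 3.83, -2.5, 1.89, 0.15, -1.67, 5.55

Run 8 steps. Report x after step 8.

step 1: x_pred=-4.0786  r=-0.5714  x^+=-4.4351  v^+=-0.6718  a^+=0.5740
step 2: x_pred=-4.8247  r=10.3447  x^+=1.6304  v^+=2.3472  a^+=2.6732
step 3: x_pred=5.6203  r=-1.7903  x^+=4.5031  v^+=4.7636  a^+=2.3099
step 4: x_pred=10.8503  r=-13.3503  x^+=2.5197  v^+=4.1013  a^+=-0.3991
step 5: x_pred=6.6428  r=-4.7528  x^+=3.6771  v^+=2.5707  a^+=-1.3636
step 6: x_pred=5.6359  r=-5.4859  x^+=2.2127  v^+=-0.1530  a^+=-2.4768
step 7: x_pred=0.6591  r=-2.3291  x^+=-0.7943  v^+=-3.3211  a^+=-2.9494
step 8: x_pred=-5.9716  r=11.5216  x^+=1.2179  v^+=-3.7627  a^+=-0.6114

x_post = 1.2179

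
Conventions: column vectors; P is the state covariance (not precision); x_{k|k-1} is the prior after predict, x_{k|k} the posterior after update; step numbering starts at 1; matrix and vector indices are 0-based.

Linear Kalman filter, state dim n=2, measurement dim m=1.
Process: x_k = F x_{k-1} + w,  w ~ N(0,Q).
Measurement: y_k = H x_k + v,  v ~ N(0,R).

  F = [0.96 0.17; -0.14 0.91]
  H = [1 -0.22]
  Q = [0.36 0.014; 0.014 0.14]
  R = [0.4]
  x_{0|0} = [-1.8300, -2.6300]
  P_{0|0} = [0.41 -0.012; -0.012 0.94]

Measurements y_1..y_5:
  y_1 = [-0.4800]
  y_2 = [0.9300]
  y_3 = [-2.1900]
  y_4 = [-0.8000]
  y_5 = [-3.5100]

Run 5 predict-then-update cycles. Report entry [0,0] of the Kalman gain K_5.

step 1: x^-=[-2.2039, -2.1371]  P^-=[0.7611 0.0941; 0.0941 0.9295]  S=[1.1647]  K=[0.6357; -0.0948]  nu=[1.2537]  x^+=[-1.4069, -2.2559]  P^+=[0.2904 0.1643; 0.1643 0.9190]
step 2: x^-=[-1.7341, -1.8559]  P^-=[0.7078 0.2568; 0.2568 0.8649]  S=[1.0367]  K=[0.6283; 0.0641]  nu=[2.2558]  x^+=[-0.3168, -1.7113]  P^+=[0.2986 0.2150; 0.2150 0.8606]
step 3: x^-=[-0.5951, -1.5129]  P^-=[0.7302 0.2897; 0.2897 0.8038]  S=[1.0417]  K=[0.6398; 0.1084]  nu=[-1.9278]  x^+=[-1.8285, -1.7218]  P^+=[0.3038 0.2175; 0.2175 0.7915]
step 4: x^-=[-2.0481, -1.3108]  P^-=[0.7338 0.2804; 0.2804 0.7460]  S=[1.0465]  K=[0.6422; 0.1111]  nu=[0.9597]  x^+=[-1.4317, -1.2042]  P^+=[0.3022 0.2057; 0.2057 0.7331]
step 5: x^-=[-1.5792, -0.8954]  P^-=[0.7268 0.2616; 0.2616 0.7006]  S=[1.0456]  K=[0.6401; 0.1028]  nu=[-2.1278]  x^+=[-2.9411, -1.1141]  P^+=[0.2984 0.1928; 0.1928 0.6895]

K[0,0] = 0.6401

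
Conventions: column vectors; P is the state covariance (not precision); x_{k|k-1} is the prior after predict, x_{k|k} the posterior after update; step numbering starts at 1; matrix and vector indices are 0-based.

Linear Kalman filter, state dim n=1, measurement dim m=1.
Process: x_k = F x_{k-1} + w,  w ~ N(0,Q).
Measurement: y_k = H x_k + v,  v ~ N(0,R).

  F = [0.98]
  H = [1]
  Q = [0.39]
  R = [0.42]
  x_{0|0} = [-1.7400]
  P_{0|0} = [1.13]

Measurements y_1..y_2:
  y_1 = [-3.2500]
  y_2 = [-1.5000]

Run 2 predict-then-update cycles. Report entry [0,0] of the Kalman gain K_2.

K[0,0] = 0.6263

step 1: x^-=[-1.7052]  P^-=[1.4753]  S=[1.8953]  K=[0.7784]  nu=[-1.5448]  x^+=[-2.9077]  P^+=[0.3269]
step 2: x^-=[-2.8495]  P^-=[0.7040]  S=[1.1240]  K=[0.6263]  nu=[1.3495]  x^+=[-2.0043]  P^+=[0.2631]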